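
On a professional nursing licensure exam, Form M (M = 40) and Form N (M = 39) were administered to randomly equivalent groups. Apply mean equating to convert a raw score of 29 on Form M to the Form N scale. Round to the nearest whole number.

28

Mean equating: y = x + (M_Y − M_X) = 29 + (39 − 40) = 28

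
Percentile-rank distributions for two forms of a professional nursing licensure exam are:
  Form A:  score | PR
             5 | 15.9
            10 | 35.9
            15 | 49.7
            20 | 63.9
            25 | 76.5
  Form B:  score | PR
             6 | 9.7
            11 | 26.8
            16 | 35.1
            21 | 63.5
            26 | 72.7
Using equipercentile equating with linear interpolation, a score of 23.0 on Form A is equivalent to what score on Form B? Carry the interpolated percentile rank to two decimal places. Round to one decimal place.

PR of 23.0 on Form A: 63.9 + (23.0 − 20)/(25 − 20) × (76.5 − 63.9) = 71.46
On Form B, PR 71.46 falls between score 21 (PR 63.5) and 26 (PR 72.7).
Interpolate: 21 + (71.46 − 63.5)/(72.7 − 63.5) × (26 − 21) = 25.3

25.3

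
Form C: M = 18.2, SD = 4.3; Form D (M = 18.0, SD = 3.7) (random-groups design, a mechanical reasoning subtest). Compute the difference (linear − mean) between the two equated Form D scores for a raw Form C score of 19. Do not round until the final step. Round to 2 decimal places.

-0.11

Mean-equated: 19 + (18.0 − 18.2) = 18.80
Linear-equated: (3.7/4.3)(19 − 18.2) + 18.0 = 18.688
Difference = 18.688 − 18.80 = -0.11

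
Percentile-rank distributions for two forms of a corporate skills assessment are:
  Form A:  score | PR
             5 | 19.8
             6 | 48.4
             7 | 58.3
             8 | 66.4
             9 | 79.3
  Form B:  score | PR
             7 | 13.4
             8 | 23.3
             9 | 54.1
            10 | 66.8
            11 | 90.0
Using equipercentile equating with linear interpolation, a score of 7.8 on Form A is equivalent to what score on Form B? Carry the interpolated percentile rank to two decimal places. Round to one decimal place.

PR of 7.8 on Form A: 58.3 + (7.8 − 7)/(8 − 7) × (66.4 − 58.3) = 64.78
On Form B, PR 64.78 falls between score 9 (PR 54.1) and 10 (PR 66.8).
Interpolate: 9 + (64.78 − 54.1)/(66.8 − 54.1) × (10 − 9) = 9.8

9.8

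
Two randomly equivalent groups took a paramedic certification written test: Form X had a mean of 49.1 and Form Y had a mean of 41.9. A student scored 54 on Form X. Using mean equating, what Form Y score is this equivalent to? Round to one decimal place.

46.8

Mean equating: y = x + (M_Y − M_X) = 54 + (41.9 − 49.1) = 46.8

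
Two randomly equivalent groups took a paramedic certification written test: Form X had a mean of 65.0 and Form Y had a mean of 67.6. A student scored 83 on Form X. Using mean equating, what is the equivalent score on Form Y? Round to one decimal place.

85.6

Mean equating: y = x + (M_Y − M_X) = 83 + (67.6 − 65.0) = 85.6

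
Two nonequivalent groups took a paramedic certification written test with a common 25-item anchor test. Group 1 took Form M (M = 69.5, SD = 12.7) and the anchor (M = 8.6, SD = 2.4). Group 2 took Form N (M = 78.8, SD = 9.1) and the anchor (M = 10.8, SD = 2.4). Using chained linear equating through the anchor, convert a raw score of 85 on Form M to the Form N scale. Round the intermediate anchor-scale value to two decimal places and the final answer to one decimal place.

81.6

Form M → anchor (Group 1): v = (2.4/12.7)(85 − 69.5) + 8.6 = 11.53
anchor → Form N (Group 2): y = (9.1/2.4)(11.53 − 10.8) + 78.8 = 81.6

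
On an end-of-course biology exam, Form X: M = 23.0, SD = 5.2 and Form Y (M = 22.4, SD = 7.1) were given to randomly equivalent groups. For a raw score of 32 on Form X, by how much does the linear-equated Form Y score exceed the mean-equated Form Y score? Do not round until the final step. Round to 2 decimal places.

3.29

Mean-equated: 32 + (22.4 − 23.0) = 31.40
Linear-equated: (7.1/5.2)(32 − 23.0) + 22.4 = 34.688
Difference = 34.688 − 31.40 = 3.29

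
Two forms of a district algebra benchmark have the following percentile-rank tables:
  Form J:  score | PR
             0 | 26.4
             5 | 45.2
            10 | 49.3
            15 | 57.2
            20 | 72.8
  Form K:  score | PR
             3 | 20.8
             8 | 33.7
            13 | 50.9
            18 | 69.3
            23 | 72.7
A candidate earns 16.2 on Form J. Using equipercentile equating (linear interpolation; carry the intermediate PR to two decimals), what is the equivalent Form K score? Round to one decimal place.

PR of 16.2 on Form J: 57.2 + (16.2 − 15)/(20 − 15) × (72.8 − 57.2) = 60.94
On Form K, PR 60.94 falls between score 13 (PR 50.9) and 18 (PR 69.3).
Interpolate: 13 + (60.94 − 50.9)/(69.3 − 50.9) × (18 − 13) = 15.7

15.7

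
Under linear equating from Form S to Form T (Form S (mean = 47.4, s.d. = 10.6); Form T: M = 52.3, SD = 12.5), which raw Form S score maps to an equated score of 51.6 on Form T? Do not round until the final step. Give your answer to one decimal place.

46.8

Invert y = (SD_Y/SD_X)(x − M_X) + M_Y:
x = (SD_X/SD_Y)(y − M_Y) + M_X = (10.6/12.5)(51.6 − 52.3) + 47.4
x = 0.848000 × -0.700 + 47.4 = 46.8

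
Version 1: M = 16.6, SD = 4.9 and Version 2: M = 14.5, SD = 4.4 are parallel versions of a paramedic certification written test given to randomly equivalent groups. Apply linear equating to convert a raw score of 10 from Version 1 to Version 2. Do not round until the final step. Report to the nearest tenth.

8.6

Linear equating: y = (SD_Y/SD_X)(x − M_X) + M_Y
y = (4.4/4.9)(10 − 16.6) + 14.5
y = 0.897959 × -6.6 + 14.5 = -5.9265 + 14.5 = 8.6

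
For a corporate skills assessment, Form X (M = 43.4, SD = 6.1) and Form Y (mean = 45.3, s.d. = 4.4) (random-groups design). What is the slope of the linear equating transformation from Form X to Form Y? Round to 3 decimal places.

A = SD_Y / SD_X = 4.4 / 6.1 = 0.721

0.721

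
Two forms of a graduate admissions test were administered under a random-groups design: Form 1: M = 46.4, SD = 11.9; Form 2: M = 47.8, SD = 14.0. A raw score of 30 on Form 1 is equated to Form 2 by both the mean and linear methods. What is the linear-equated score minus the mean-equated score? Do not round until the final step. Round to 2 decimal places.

-2.89

Mean-equated: 30 + (47.8 − 46.4) = 31.40
Linear-equated: (14.0/11.9)(30 − 46.4) + 47.8 = 28.506
Difference = 28.506 − 31.40 = -2.89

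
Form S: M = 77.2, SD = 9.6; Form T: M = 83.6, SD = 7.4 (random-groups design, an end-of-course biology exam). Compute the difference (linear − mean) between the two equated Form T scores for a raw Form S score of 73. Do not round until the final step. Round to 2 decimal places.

0.96

Mean-equated: 73 + (83.6 − 77.2) = 79.40
Linear-equated: (7.4/9.6)(73 − 77.2) + 83.6 = 80.362
Difference = 80.362 − 79.40 = 0.96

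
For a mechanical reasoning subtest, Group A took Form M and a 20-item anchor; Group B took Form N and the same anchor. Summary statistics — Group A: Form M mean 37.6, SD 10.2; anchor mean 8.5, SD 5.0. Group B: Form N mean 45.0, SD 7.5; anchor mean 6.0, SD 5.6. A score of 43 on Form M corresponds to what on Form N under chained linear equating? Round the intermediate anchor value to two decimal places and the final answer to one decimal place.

Form M → anchor (Group A): v = (5.0/10.2)(43 − 37.6) + 8.5 = 11.15
anchor → Form N (Group B): y = (7.5/5.6)(11.15 − 6.0) + 45.0 = 51.9

51.9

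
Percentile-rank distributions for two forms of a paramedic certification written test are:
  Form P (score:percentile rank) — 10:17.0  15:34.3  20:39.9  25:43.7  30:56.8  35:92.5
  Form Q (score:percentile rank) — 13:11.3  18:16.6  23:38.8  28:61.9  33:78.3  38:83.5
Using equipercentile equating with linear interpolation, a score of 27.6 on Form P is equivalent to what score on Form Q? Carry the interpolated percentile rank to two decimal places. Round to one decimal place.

25.5

PR of 27.6 on Form P: 43.7 + (27.6 − 25)/(30 − 25) × (56.8 − 43.7) = 50.51
On Form Q, PR 50.51 falls between score 23 (PR 38.8) and 28 (PR 61.9).
Interpolate: 23 + (50.51 − 38.8)/(61.9 − 38.8) × (28 − 23) = 25.5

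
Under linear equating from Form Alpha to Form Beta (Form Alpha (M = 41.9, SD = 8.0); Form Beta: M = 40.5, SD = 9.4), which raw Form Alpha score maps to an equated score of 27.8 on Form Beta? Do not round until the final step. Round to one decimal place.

Invert y = (SD_Y/SD_X)(x − M_X) + M_Y:
x = (SD_X/SD_Y)(y − M_Y) + M_X = (8.0/9.4)(27.8 − 40.5) + 41.9
x = 0.851064 × -12.700 + 41.9 = 31.1

31.1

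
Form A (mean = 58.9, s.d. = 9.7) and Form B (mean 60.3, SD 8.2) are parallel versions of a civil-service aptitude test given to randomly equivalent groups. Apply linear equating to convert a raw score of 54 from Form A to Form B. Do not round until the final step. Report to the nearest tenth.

Linear equating: y = (SD_Y/SD_X)(x − M_X) + M_Y
y = (8.2/9.7)(54 − 58.9) + 60.3
y = 0.845361 × -4.9 + 60.3 = -4.1423 + 60.3 = 56.2

56.2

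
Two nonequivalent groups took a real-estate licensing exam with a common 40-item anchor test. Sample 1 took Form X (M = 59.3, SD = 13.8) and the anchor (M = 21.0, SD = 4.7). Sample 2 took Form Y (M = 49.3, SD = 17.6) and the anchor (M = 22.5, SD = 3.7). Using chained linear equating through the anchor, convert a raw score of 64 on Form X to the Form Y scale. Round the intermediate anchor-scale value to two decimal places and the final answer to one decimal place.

49.8

Form X → anchor (Sample 1): v = (4.7/13.8)(64 − 59.3) + 21.0 = 22.60
anchor → Form Y (Sample 2): y = (17.6/3.7)(22.60 − 22.5) + 49.3 = 49.8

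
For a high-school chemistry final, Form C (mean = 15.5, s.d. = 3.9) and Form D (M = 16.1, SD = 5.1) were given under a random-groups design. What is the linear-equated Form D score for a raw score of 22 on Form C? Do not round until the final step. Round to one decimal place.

24.6

Linear equating: y = (SD_Y/SD_X)(x − M_X) + M_Y
y = (5.1/3.9)(22 − 15.5) + 16.1
y = 1.307692 × 6.5 + 16.1 = 8.5000 + 16.1 = 24.6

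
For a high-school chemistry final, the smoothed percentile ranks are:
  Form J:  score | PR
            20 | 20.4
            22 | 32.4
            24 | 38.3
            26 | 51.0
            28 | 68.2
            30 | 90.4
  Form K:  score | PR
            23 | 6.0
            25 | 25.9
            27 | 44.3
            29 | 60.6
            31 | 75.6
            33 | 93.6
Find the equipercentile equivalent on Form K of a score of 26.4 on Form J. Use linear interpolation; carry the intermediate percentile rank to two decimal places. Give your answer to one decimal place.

PR of 26.4 on Form J: 51.0 + (26.4 − 26)/(28 − 26) × (68.2 − 51.0) = 54.44
On Form K, PR 54.44 falls between score 27 (PR 44.3) and 29 (PR 60.6).
Interpolate: 27 + (54.44 − 44.3)/(60.6 − 44.3) × (29 − 27) = 28.2

28.2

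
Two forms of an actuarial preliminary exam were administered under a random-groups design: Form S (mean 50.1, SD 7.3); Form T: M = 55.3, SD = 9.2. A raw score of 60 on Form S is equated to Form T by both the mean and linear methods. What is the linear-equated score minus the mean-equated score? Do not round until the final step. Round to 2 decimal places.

Mean-equated: 60 + (55.3 − 50.1) = 65.20
Linear-equated: (9.2/7.3)(60 − 50.1) + 55.3 = 67.777
Difference = 67.777 − 65.20 = 2.58

2.58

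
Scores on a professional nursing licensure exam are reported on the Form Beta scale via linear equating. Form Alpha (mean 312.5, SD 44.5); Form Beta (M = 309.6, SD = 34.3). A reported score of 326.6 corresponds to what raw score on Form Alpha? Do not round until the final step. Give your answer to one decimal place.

Invert y = (SD_Y/SD_X)(x − M_X) + M_Y:
x = (SD_X/SD_Y)(y − M_Y) + M_X = (44.5/34.3)(326.6 − 309.6) + 312.5
x = 1.297376 × 17.000 + 312.5 = 334.6

334.6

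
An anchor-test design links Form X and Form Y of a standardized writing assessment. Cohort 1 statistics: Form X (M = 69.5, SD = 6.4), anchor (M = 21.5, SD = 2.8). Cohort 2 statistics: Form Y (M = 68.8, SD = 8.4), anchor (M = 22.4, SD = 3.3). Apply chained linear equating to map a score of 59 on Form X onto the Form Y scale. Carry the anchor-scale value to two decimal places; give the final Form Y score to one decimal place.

54.8

Form X → anchor (Cohort 1): v = (2.8/6.4)(59 − 69.5) + 21.5 = 16.91
anchor → Form Y (Cohort 2): y = (8.4/3.3)(16.91 − 22.4) + 68.8 = 54.8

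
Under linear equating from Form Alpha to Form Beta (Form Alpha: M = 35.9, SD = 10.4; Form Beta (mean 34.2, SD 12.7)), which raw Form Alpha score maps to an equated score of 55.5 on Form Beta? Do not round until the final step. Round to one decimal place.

53.3

Invert y = (SD_Y/SD_X)(x − M_X) + M_Y:
x = (SD_X/SD_Y)(y − M_Y) + M_X = (10.4/12.7)(55.5 − 34.2) + 35.9
x = 0.818898 × 21.300 + 35.9 = 53.3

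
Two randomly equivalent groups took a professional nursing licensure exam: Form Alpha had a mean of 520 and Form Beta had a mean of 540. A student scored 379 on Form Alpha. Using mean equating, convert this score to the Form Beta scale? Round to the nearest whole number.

399

Mean equating: y = x + (M_Y − M_X) = 379 + (540 − 520) = 399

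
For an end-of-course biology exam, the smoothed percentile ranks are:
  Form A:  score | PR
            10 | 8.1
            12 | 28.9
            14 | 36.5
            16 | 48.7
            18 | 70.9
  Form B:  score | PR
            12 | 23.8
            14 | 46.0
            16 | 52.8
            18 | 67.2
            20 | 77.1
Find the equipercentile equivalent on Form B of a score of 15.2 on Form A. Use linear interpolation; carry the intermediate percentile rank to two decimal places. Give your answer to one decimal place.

PR of 15.2 on Form A: 36.5 + (15.2 − 14)/(16 − 14) × (48.7 − 36.5) = 43.82
On Form B, PR 43.82 falls between score 12 (PR 23.8) and 14 (PR 46.0).
Interpolate: 12 + (43.82 − 23.8)/(46.0 − 23.8) × (14 − 12) = 13.8

13.8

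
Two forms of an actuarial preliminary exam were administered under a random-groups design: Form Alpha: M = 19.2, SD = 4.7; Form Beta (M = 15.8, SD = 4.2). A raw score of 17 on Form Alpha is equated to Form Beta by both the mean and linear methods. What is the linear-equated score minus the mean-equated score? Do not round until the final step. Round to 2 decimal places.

Mean-equated: 17 + (15.8 − 19.2) = 13.60
Linear-equated: (4.2/4.7)(17 − 19.2) + 15.8 = 13.834
Difference = 13.834 − 13.60 = 0.23

0.23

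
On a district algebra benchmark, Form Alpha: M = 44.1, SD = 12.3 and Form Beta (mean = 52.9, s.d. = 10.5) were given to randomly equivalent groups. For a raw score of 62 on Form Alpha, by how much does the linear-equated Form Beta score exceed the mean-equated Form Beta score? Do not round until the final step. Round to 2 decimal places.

-2.62

Mean-equated: 62 + (52.9 − 44.1) = 70.80
Linear-equated: (10.5/12.3)(62 − 44.1) + 52.9 = 68.180
Difference = 68.180 − 70.80 = -2.62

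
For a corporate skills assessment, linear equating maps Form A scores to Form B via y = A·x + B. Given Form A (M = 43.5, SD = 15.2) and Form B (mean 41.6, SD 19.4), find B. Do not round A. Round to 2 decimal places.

A = SD_Y / SD_X = 19.4 / 15.2 = 1.276316
B = M_Y − A·M_X = 41.6 − 1.276316 × 43.5 = -13.92

-13.92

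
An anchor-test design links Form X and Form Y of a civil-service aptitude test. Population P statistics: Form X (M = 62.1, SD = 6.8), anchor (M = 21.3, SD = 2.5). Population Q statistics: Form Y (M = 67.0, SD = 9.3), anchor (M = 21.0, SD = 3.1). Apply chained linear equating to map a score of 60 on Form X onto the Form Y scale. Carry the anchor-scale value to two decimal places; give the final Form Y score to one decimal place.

Form X → anchor (Population P): v = (2.5/6.8)(60 − 62.1) + 21.3 = 20.53
anchor → Form Y (Population Q): y = (9.3/3.1)(20.53 − 21.0) + 67.0 = 65.6

65.6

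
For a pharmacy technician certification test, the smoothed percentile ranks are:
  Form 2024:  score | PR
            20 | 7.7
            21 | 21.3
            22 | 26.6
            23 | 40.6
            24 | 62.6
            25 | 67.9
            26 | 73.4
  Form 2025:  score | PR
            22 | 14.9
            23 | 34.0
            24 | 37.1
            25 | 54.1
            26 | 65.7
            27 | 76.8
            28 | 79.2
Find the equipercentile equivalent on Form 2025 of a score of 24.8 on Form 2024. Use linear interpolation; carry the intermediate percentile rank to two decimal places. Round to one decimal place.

PR of 24.8 on Form 2024: 62.6 + (24.8 − 24)/(25 − 24) × (67.9 − 62.6) = 66.84
On Form 2025, PR 66.84 falls between score 26 (PR 65.7) and 27 (PR 76.8).
Interpolate: 26 + (66.84 − 65.7)/(76.8 − 65.7) × (27 − 26) = 26.1

26.1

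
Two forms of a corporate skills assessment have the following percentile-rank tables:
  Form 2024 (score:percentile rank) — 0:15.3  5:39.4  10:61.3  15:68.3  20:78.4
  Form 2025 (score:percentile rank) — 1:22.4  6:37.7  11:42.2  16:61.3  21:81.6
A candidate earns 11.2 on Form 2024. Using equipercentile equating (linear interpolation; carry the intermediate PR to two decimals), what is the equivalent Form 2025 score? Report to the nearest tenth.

PR of 11.2 on Form 2024: 61.3 + (11.2 − 10)/(15 − 10) × (68.3 − 61.3) = 62.98
On Form 2025, PR 62.98 falls between score 16 (PR 61.3) and 21 (PR 81.6).
Interpolate: 16 + (62.98 − 61.3)/(81.6 − 61.3) × (21 − 16) = 16.4

16.4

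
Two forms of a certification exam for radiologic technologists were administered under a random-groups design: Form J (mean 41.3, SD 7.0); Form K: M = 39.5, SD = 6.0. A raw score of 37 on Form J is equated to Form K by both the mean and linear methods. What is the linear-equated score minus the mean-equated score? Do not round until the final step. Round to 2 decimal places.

0.61

Mean-equated: 37 + (39.5 − 41.3) = 35.20
Linear-equated: (6.0/7.0)(37 − 41.3) + 39.5 = 35.814
Difference = 35.814 − 35.20 = 0.61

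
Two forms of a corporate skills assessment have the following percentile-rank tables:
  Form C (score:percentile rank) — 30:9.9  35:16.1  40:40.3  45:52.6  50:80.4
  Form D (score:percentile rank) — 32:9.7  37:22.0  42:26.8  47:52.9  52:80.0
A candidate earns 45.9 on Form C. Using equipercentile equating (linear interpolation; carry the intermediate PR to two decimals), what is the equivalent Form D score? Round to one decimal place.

PR of 45.9 on Form C: 52.6 + (45.9 − 45)/(50 − 45) × (80.4 − 52.6) = 57.60
On Form D, PR 57.60 falls between score 47 (PR 52.9) and 52 (PR 80.0).
Interpolate: 47 + (57.60 − 52.9)/(80.0 − 52.9) × (52 − 47) = 47.9

47.9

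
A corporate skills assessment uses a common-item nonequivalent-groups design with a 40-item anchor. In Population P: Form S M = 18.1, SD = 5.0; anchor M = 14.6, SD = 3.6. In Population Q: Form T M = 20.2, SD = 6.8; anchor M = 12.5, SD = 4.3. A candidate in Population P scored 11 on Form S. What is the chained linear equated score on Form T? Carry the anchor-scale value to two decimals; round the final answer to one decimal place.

15.4

Form S → anchor (Population P): v = (3.6/5.0)(11 − 18.1) + 14.6 = 9.49
anchor → Form T (Population Q): y = (6.8/4.3)(9.49 − 12.5) + 20.2 = 15.4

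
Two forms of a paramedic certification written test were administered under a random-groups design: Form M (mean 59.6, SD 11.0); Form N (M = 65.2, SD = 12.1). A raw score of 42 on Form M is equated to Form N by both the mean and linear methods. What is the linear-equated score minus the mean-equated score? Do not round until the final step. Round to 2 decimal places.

-1.76

Mean-equated: 42 + (65.2 − 59.6) = 47.60
Linear-equated: (12.1/11.0)(42 − 59.6) + 65.2 = 45.840
Difference = 45.840 − 47.60 = -1.76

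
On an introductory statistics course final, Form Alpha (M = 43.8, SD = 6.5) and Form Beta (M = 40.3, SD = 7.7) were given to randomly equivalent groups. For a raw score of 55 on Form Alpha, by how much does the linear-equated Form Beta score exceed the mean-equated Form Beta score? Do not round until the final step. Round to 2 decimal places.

Mean-equated: 55 + (40.3 − 43.8) = 51.50
Linear-equated: (7.7/6.5)(55 − 43.8) + 40.3 = 53.568
Difference = 53.568 − 51.50 = 2.07

2.07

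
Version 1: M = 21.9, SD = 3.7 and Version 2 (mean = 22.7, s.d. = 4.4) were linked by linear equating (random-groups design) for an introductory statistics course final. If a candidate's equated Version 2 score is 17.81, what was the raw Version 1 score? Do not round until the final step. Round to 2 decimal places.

Invert y = (SD_Y/SD_X)(x − M_X) + M_Y:
x = (SD_X/SD_Y)(y − M_Y) + M_X = (3.7/4.4)(17.81 − 22.7) + 21.9
x = 0.840909 × -4.890 + 21.9 = 17.79

17.79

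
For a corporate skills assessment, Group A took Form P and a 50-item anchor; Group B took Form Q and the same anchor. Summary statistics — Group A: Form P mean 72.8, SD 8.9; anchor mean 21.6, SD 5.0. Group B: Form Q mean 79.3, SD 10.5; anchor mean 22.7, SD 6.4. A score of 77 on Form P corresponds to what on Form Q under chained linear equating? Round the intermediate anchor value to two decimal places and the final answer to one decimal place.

81.4

Form P → anchor (Group A): v = (5.0/8.9)(77 − 72.8) + 21.6 = 23.96
anchor → Form Q (Group B): y = (10.5/6.4)(23.96 − 22.7) + 79.3 = 81.4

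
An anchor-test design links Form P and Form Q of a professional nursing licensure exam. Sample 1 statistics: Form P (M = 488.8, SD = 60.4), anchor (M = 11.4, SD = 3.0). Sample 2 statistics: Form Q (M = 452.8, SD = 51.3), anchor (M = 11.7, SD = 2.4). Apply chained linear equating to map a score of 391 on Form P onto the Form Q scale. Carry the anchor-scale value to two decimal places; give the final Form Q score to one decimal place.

Form P → anchor (Sample 1): v = (3.0/60.4)(391 − 488.8) + 11.4 = 6.54
anchor → Form Q (Sample 2): y = (51.3/2.4)(6.54 − 11.7) + 452.8 = 342.5

342.5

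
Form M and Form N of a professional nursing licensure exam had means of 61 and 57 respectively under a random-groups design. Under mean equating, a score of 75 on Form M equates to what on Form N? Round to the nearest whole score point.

Mean equating: y = x + (M_Y − M_X) = 75 + (57 − 61) = 71

71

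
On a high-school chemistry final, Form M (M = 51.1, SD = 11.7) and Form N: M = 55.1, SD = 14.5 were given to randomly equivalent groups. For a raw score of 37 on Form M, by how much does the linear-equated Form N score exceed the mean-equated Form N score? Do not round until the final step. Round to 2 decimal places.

Mean-equated: 37 + (55.1 − 51.1) = 41.00
Linear-equated: (14.5/11.7)(37 − 51.1) + 55.1 = 37.626
Difference = 37.626 − 41.00 = -3.37

-3.37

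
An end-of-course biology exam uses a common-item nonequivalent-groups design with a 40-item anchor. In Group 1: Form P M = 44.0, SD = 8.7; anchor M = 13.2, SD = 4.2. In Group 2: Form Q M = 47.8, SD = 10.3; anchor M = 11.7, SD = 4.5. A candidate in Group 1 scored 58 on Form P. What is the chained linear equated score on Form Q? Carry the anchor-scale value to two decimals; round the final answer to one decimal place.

Form P → anchor (Group 1): v = (4.2/8.7)(58 − 44.0) + 13.2 = 19.96
anchor → Form Q (Group 2): y = (10.3/4.5)(19.96 − 11.7) + 47.8 = 66.7

66.7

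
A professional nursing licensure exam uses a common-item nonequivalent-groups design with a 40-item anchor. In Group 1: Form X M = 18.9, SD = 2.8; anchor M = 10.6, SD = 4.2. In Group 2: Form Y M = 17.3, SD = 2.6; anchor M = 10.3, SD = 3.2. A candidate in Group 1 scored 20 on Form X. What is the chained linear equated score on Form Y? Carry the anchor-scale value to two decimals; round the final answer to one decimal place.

Form X → anchor (Group 1): v = (4.2/2.8)(20 − 18.9) + 10.6 = 12.25
anchor → Form Y (Group 2): y = (2.6/3.2)(12.25 − 10.3) + 17.3 = 18.9

18.9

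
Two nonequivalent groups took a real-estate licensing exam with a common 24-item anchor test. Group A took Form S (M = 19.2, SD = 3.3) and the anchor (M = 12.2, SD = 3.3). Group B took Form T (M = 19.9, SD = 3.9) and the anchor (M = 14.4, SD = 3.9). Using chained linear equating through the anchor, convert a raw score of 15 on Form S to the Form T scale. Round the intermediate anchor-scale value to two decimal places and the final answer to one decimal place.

Form S → anchor (Group A): v = (3.3/3.3)(15 − 19.2) + 12.2 = 8.00
anchor → Form T (Group B): y = (3.9/3.9)(8.00 − 14.4) + 19.9 = 13.5

13.5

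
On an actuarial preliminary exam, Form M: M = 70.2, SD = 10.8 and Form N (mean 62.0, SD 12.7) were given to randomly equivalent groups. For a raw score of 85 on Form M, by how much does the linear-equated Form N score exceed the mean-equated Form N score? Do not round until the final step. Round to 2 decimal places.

2.60

Mean-equated: 85 + (62.0 − 70.2) = 76.80
Linear-equated: (12.7/10.8)(85 − 70.2) + 62.0 = 79.404
Difference = 79.404 − 76.80 = 2.60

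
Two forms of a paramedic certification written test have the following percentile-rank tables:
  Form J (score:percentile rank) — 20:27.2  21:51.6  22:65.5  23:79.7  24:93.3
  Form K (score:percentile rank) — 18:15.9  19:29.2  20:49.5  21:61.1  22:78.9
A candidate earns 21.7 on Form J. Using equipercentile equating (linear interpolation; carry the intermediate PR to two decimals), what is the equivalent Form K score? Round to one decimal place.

PR of 21.7 on Form J: 51.6 + (21.7 − 21)/(22 − 21) × (65.5 − 51.6) = 61.33
On Form K, PR 61.33 falls between score 21 (PR 61.1) and 22 (PR 78.9).
Interpolate: 21 + (61.33 − 61.1)/(78.9 − 61.1) × (22 − 21) = 21.0

21.0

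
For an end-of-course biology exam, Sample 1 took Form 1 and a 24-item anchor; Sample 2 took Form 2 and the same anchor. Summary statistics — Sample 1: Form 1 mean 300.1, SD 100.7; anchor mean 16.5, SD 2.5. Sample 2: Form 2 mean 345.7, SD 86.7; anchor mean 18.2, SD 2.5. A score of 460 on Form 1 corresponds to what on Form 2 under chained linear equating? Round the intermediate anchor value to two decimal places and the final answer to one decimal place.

424.4

Form 1 → anchor (Sample 1): v = (2.5/100.7)(460 − 300.1) + 16.5 = 20.47
anchor → Form 2 (Sample 2): y = (86.7/2.5)(20.47 − 18.2) + 345.7 = 424.4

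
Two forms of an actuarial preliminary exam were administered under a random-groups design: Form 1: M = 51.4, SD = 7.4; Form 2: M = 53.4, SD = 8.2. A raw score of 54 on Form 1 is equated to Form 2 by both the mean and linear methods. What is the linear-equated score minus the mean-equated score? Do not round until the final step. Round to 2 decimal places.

0.28

Mean-equated: 54 + (53.4 − 51.4) = 56.00
Linear-equated: (8.2/7.4)(54 − 51.4) + 53.4 = 56.281
Difference = 56.281 − 56.00 = 0.28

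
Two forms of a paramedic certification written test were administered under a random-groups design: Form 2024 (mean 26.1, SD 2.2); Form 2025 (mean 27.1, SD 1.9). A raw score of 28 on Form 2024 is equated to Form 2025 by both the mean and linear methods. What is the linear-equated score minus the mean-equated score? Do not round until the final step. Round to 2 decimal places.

Mean-equated: 28 + (27.1 − 26.1) = 29.00
Linear-equated: (1.9/2.2)(28 − 26.1) + 27.1 = 28.741
Difference = 28.741 − 29.00 = -0.26

-0.26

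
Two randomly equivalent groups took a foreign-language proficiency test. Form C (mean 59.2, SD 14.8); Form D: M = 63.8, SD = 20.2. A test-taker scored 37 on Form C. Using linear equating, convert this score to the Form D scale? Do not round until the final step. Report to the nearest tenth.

Linear equating: y = (SD_Y/SD_X)(x − M_X) + M_Y
y = (20.2/14.8)(37 − 59.2) + 63.8
y = 1.364865 × -22.2 + 63.8 = -30.3000 + 63.8 = 33.5

33.5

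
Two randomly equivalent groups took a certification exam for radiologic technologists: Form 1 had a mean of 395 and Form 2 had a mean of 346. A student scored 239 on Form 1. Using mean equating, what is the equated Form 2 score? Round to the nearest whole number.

Mean equating: y = x + (M_Y − M_X) = 239 + (346 − 395) = 190

190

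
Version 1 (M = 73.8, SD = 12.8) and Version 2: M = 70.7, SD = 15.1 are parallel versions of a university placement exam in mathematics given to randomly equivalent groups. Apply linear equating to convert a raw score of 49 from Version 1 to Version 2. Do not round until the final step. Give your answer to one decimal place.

Linear equating: y = (SD_Y/SD_X)(x − M_X) + M_Y
y = (15.1/12.8)(49 − 73.8) + 70.7
y = 1.179688 × -24.8 + 70.7 = -29.2562 + 70.7 = 41.4

41.4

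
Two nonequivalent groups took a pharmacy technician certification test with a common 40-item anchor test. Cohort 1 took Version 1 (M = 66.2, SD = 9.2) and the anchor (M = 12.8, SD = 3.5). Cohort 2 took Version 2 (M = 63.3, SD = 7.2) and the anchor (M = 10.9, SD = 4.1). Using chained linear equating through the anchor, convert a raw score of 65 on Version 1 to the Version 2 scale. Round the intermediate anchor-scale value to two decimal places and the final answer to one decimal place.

65.8

Version 1 → anchor (Cohort 1): v = (3.5/9.2)(65 − 66.2) + 12.8 = 12.34
anchor → Version 2 (Cohort 2): y = (7.2/4.1)(12.34 − 10.9) + 63.3 = 65.8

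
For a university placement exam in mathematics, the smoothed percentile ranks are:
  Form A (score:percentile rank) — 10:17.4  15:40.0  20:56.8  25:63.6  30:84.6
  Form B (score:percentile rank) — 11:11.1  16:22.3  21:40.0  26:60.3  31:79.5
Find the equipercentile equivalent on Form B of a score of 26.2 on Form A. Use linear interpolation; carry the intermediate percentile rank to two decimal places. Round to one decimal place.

PR of 26.2 on Form A: 63.6 + (26.2 − 25)/(30 − 25) × (84.6 − 63.6) = 68.64
On Form B, PR 68.64 falls between score 26 (PR 60.3) and 31 (PR 79.5).
Interpolate: 26 + (68.64 − 60.3)/(79.5 − 60.3) × (31 − 26) = 28.2

28.2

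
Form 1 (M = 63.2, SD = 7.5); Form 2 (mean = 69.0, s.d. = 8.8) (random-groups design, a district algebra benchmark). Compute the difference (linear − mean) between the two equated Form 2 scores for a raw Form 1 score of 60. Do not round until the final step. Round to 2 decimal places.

-0.55

Mean-equated: 60 + (69.0 − 63.2) = 65.80
Linear-equated: (8.8/7.5)(60 − 63.2) + 69.0 = 65.245
Difference = 65.245 − 65.80 = -0.55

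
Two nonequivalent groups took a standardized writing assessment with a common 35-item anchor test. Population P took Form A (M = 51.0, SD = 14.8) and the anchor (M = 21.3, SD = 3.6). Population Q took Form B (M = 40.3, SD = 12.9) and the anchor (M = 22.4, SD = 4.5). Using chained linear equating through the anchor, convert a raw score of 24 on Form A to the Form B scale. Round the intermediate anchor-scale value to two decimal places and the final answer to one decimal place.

Form A → anchor (Population P): v = (3.6/14.8)(24 − 51.0) + 21.3 = 14.73
anchor → Form B (Population Q): y = (12.9/4.5)(14.73 − 22.4) + 40.3 = 18.3

18.3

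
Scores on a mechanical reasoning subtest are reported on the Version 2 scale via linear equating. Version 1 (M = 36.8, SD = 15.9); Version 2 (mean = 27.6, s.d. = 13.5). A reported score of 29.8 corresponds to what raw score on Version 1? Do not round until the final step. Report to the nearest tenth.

39.4

Invert y = (SD_Y/SD_X)(x − M_X) + M_Y:
x = (SD_X/SD_Y)(y − M_Y) + M_X = (15.9/13.5)(29.8 − 27.6) + 36.8
x = 1.177778 × 2.200 + 36.8 = 39.4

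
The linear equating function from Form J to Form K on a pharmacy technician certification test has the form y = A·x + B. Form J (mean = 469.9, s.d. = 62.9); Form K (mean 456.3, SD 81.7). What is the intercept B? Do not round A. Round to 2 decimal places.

-154.05

A = SD_Y / SD_X = 81.7 / 62.9 = 1.298887
B = M_Y − A·M_X = 456.3 − 1.298887 × 469.9 = -154.05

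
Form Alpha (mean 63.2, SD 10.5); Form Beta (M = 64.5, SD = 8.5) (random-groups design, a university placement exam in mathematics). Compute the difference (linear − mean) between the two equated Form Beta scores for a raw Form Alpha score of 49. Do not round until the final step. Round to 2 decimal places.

Mean-equated: 49 + (64.5 − 63.2) = 50.30
Linear-equated: (8.5/10.5)(49 − 63.2) + 64.5 = 53.005
Difference = 53.005 − 50.30 = 2.70

2.70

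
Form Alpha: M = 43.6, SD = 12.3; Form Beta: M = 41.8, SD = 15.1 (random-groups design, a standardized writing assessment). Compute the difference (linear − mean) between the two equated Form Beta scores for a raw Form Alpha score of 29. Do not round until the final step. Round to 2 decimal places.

Mean-equated: 29 + (41.8 − 43.6) = 27.20
Linear-equated: (15.1/12.3)(29 − 43.6) + 41.8 = 23.876
Difference = 23.876 − 27.20 = -3.32

-3.32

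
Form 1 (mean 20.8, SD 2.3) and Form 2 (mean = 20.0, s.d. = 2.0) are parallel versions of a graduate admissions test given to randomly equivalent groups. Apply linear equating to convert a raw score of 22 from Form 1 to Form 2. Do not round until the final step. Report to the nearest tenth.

21.0

Linear equating: y = (SD_Y/SD_X)(x − M_X) + M_Y
y = (2.0/2.3)(22 − 20.8) + 20.0
y = 0.869565 × 1.2 + 20.0 = 1.0435 + 20.0 = 21.0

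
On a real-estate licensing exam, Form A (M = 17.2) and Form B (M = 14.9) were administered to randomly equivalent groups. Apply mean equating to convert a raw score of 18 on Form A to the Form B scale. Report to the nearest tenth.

Mean equating: y = x + (M_Y − M_X) = 18 + (14.9 − 17.2) = 15.7

15.7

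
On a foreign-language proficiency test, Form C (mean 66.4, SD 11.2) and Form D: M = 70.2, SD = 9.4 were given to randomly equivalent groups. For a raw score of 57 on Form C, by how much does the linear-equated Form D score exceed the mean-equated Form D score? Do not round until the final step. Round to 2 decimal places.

Mean-equated: 57 + (70.2 − 66.4) = 60.80
Linear-equated: (9.4/11.2)(57 − 66.4) + 70.2 = 62.311
Difference = 62.311 − 60.80 = 1.51

1.51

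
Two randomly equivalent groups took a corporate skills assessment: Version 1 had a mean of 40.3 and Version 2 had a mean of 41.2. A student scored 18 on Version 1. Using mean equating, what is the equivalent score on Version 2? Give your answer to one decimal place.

18.9

Mean equating: y = x + (M_Y − M_X) = 18 + (41.2 − 40.3) = 18.9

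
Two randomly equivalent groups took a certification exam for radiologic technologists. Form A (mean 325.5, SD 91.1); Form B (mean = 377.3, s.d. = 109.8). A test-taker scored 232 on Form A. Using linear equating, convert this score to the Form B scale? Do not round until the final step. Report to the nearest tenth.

Linear equating: y = (SD_Y/SD_X)(x − M_X) + M_Y
y = (109.8/91.1)(232 − 325.5) + 377.3
y = 1.205269 × -93.5 + 377.3 = -112.6926 + 377.3 = 264.6

264.6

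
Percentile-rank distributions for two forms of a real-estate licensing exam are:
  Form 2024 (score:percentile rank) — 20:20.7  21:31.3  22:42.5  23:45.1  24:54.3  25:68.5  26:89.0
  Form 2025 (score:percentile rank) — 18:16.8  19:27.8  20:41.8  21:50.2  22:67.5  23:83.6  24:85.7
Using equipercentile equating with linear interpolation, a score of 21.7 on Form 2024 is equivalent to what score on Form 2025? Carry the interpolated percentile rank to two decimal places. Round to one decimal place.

19.8

PR of 21.7 on Form 2024: 31.3 + (21.7 − 21)/(22 − 21) × (42.5 − 31.3) = 39.14
On Form 2025, PR 39.14 falls between score 19 (PR 27.8) and 20 (PR 41.8).
Interpolate: 19 + (39.14 − 27.8)/(41.8 − 27.8) × (20 − 19) = 19.8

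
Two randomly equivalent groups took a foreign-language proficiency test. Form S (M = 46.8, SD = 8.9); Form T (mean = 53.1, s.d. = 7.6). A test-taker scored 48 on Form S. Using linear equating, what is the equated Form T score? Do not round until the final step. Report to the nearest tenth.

54.1

Linear equating: y = (SD_Y/SD_X)(x − M_X) + M_Y
y = (7.6/8.9)(48 − 46.8) + 53.1
y = 0.853933 × 1.2 + 53.1 = 1.0247 + 53.1 = 54.1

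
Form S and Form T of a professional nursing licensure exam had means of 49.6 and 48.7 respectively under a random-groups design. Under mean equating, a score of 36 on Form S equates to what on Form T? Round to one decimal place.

Mean equating: y = x + (M_Y − M_X) = 36 + (48.7 − 49.6) = 35.1

35.1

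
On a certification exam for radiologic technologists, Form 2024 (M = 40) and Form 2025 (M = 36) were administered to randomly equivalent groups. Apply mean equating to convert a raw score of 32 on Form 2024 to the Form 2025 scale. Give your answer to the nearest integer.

Mean equating: y = x + (M_Y − M_X) = 32 + (36 − 40) = 28

28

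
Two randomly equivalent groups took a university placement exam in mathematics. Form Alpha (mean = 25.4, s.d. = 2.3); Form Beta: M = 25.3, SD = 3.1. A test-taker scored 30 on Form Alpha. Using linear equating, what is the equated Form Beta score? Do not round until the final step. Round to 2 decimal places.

Linear equating: y = (SD_Y/SD_X)(x − M_X) + M_Y
y = (3.1/2.3)(30 − 25.4) + 25.3
y = 1.347826 × 4.6 + 25.3 = 6.2000 + 25.3 = 31.50

31.50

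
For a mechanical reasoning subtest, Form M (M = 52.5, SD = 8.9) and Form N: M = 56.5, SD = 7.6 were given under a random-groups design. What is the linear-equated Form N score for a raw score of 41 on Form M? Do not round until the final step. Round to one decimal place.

Linear equating: y = (SD_Y/SD_X)(x − M_X) + M_Y
y = (7.6/8.9)(41 − 52.5) + 56.5
y = 0.853933 × -11.5 + 56.5 = -9.8202 + 56.5 = 46.7

46.7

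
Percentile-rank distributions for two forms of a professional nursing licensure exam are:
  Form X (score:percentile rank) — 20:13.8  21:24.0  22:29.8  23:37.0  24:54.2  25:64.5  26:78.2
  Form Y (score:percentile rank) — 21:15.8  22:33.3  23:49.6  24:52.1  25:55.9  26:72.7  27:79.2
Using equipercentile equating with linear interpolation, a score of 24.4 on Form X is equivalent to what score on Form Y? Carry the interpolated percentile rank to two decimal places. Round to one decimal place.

25.1

PR of 24.4 on Form X: 54.2 + (24.4 − 24)/(25 − 24) × (64.5 − 54.2) = 58.32
On Form Y, PR 58.32 falls between score 25 (PR 55.9) and 26 (PR 72.7).
Interpolate: 25 + (58.32 − 55.9)/(72.7 − 55.9) × (26 − 25) = 25.1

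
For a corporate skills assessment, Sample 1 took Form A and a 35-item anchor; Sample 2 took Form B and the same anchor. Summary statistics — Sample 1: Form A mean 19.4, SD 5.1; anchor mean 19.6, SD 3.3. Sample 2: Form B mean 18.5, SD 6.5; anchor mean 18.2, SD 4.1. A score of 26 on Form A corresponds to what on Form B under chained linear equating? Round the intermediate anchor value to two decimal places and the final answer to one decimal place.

Form A → anchor (Sample 1): v = (3.3/5.1)(26 − 19.4) + 19.6 = 23.87
anchor → Form B (Sample 2): y = (6.5/4.1)(23.87 − 18.2) + 18.5 = 27.5

27.5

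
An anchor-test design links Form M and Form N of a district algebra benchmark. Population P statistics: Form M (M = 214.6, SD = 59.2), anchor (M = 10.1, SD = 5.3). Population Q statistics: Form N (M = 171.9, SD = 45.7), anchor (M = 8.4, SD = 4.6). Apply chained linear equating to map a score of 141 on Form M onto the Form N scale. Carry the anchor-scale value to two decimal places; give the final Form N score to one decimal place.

123.3

Form M → anchor (Population P): v = (5.3/59.2)(141 − 214.6) + 10.1 = 3.51
anchor → Form N (Population Q): y = (45.7/4.6)(3.51 − 8.4) + 171.9 = 123.3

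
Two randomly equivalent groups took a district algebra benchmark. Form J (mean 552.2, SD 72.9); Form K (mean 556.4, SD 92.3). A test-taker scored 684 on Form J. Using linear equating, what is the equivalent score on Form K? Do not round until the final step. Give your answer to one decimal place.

723.3

Linear equating: y = (SD_Y/SD_X)(x − M_X) + M_Y
y = (92.3/72.9)(684 − 552.2) + 556.4
y = 1.266118 × 131.8 + 556.4 = 166.8743 + 556.4 = 723.3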